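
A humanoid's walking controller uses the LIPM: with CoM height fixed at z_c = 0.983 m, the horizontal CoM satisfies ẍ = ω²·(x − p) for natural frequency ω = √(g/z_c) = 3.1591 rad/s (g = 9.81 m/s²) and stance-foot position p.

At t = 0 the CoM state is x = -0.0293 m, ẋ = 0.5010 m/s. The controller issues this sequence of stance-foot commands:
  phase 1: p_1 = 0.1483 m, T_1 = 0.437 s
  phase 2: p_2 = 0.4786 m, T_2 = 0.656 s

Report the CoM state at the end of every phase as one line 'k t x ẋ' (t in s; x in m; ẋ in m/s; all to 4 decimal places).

1 0.4370 0.0682 0.0141
2 1.0930 -1.1597 -5.0105

phase 1: p=0.1483, T=0.437, ωT=1.380527, cosh=2.114221, sinh=1.862775; start (x,ẋ)=(-0.029300, 0.501000) → end (x,ẋ)=(0.068231, 0.014103)
phase 2: p=0.4786, T=0.656, ωT=2.072370, cosh=4.034756, sinh=3.908868; start (x,ẋ)=(0.068231, 0.014103) → end (x,ẋ)=(-1.159689, -5.010542)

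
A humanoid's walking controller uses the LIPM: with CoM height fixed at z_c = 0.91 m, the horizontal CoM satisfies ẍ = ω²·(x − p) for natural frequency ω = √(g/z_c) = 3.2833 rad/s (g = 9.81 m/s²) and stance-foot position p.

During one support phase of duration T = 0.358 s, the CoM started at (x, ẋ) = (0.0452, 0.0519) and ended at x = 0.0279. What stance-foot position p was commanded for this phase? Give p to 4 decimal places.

ωT = 3.2833·0.358 = 1.175421; cosh(ωT) = 1.774098, sinh(ωT) = 1.465409
x(T) = p + (x₀−p)·cosh(ωT) + (ẋ₀/ω)·sinh(ωT) ⇒ p·(1 − cosh) = x(T) − x₀·cosh − (ẋ₀/ω)·sinh
numerator   = 0.0279 − (0.0452)·1.774098 − (0.0519/3.2833)·1.465409 = -0.075453
denominator = 1 − 1.774098 = -0.774098
p = -0.075453 / -0.774098 = 0.0975

p = 0.0975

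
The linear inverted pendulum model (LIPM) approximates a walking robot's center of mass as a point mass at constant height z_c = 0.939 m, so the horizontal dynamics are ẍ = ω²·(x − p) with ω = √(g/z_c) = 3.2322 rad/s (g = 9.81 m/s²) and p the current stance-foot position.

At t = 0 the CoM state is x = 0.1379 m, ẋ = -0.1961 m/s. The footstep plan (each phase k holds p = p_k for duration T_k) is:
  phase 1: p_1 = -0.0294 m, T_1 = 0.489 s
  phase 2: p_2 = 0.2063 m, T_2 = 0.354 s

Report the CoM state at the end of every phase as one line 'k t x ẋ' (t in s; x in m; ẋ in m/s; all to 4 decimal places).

1 0.4890 0.2530 0.7612
2 0.8430 0.6194 1.5295

phase 1: p=-0.0294, T=0.489, ωT=1.580546, cosh=2.531735, sinh=2.325872; start (x,ẋ)=(0.137900, -0.196100) → end (x,ẋ)=(0.253047, 0.761235)
phase 2: p=0.2063, T=0.354, ωT=1.144199, cosh=1.729202, sinh=1.410723; start (x,ẋ)=(0.253047, 0.761235) → end (x,ẋ)=(0.619383, 1.529482)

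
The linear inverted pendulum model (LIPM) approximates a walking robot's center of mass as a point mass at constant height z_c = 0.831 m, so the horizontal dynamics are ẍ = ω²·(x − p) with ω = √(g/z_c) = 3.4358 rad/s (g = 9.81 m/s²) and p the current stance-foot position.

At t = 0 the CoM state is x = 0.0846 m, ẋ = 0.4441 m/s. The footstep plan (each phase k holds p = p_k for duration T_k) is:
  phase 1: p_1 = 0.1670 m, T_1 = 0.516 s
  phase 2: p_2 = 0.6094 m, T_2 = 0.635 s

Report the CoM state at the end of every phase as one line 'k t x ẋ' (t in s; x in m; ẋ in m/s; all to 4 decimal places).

1 0.5160 0.2870 0.5357
2 1.1510 -0.1554 -2.4423

phase 1: p=0.1670, T=0.516, ωT=1.772873, cosh=3.028794, sinh=2.858950; start (x,ẋ)=(0.084600, 0.444100) → end (x,ẋ)=(0.286966, 0.535690)
phase 2: p=0.6094, T=0.635, ωT=2.181733, cosh=4.487248, sinh=4.374402; start (x,ẋ)=(0.286966, 0.535690) → end (x,ẋ)=(-0.155411, -2.442275)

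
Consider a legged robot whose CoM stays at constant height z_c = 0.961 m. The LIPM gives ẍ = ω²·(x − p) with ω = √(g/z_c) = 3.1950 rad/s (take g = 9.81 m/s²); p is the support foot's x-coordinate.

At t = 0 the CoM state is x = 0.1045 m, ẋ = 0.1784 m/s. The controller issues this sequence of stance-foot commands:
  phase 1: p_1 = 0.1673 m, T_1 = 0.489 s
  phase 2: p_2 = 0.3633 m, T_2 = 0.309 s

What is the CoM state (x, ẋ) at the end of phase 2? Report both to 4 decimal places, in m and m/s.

x = 0.0146, ẋ = -0.8513

phase 1: p=0.1673, T=0.489, ωT=1.562355, cosh=2.489842, sinh=2.280200; start (x,ẋ)=(0.104500, 0.178400) → end (x,ẋ)=(0.138258, -0.013325)
phase 2: p=0.3633, T=0.309, ωT=0.987255, cosh=1.528228, sinh=1.155630; start (x,ẋ)=(0.138258, -0.013325) → end (x,ẋ)=(0.014565, -0.851272)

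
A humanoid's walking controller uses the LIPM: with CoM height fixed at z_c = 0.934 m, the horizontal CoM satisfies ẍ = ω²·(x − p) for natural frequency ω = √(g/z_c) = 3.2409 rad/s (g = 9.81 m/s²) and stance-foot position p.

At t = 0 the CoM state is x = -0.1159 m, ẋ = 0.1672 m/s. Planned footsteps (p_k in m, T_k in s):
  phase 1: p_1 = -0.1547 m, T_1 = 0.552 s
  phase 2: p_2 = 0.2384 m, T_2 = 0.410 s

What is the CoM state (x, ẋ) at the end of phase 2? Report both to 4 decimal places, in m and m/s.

x = 0.4650, ẋ = 1.0737

phase 1: p=-0.1547, T=0.552, ωT=1.788977, cosh=3.075229, sinh=2.908098; start (x,ẋ)=(-0.115900, 0.167200) → end (x,ẋ)=(0.114649, 0.879863)
phase 2: p=0.2384, T=0.410, ωT=1.328769, cosh=2.020597, sinh=1.755794; start (x,ẋ)=(0.114649, 0.879863) → end (x,ẋ)=(0.465026, 1.073664)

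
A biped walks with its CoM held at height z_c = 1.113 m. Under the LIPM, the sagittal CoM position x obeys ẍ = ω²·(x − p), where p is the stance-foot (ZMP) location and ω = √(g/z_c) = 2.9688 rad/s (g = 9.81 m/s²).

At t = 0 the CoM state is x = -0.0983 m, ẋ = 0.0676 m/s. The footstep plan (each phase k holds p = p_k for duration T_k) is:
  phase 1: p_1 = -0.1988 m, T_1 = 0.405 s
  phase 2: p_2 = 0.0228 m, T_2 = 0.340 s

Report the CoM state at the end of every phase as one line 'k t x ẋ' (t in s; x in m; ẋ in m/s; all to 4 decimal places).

1 0.4050 0.0180 0.5743
2 0.7450 0.2455 0.8756

phase 1: p=-0.1988, T=0.405, ωT=1.202364, cosh=1.814229, sinh=1.513746; start (x,ẋ)=(-0.098300, 0.067600) → end (x,ẋ)=(0.017998, 0.574290)
phase 2: p=0.0228, T=0.340, ωT=1.009392, cosh=1.554186, sinh=1.189746; start (x,ẋ)=(0.017998, 0.574290) → end (x,ẋ)=(0.245484, 0.875593)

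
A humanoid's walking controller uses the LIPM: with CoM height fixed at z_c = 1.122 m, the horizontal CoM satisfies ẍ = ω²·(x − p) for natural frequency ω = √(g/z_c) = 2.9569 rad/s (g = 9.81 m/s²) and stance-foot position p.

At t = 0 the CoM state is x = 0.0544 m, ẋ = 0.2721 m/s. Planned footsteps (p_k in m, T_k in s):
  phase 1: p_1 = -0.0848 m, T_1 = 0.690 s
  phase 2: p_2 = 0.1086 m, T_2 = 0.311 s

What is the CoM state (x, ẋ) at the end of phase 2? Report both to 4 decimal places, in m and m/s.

x = 2.0595, ẋ = 5.9893

phase 1: p=-0.0848, T=0.690, ωT=2.040261, cosh=3.911306, sinh=3.781311; start (x,ẋ)=(0.054400, 0.272100) → end (x,ẋ)=(0.807618, 2.620656)
phase 2: p=0.1086, T=0.311, ωT=0.919596, cosh=1.453478, sinh=1.054798; start (x,ẋ)=(0.807618, 2.620656) → end (x,ẋ)=(2.059459, 5.989256)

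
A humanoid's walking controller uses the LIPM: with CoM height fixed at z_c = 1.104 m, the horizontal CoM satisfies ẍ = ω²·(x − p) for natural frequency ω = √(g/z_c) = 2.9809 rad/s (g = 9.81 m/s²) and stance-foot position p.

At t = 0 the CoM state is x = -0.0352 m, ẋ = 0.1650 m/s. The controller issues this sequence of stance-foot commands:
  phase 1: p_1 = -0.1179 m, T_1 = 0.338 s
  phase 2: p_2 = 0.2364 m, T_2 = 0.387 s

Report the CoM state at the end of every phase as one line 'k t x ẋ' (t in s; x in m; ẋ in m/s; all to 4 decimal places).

1 0.3380 0.0761 0.5487
2 0.7250 0.2198 0.2744

phase 1: p=-0.1179, T=0.338, ωT=1.007544, cosh=1.551991, sinh=1.186876; start (x,ẋ)=(-0.035200, 0.165000) → end (x,ẋ)=(0.076146, 0.548668)
phase 2: p=0.2364, T=0.387, ωT=1.153608, cosh=1.742553, sinh=1.427056; start (x,ẋ)=(0.076146, 0.548668) → end (x,ẋ)=(0.219815, 0.274376)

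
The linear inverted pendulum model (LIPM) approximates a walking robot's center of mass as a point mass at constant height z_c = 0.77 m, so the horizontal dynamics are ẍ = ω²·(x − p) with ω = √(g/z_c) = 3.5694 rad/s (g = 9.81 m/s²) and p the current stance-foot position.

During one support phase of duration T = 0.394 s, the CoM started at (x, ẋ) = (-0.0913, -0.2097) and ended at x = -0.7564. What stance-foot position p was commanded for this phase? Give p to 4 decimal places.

ωT = 3.5694·0.394 = 1.406344; cosh(ωT) = 2.163022, sinh(ωT) = 1.917984
x(T) = p + (x₀−p)·cosh(ωT) + (ẋ₀/ω)·sinh(ωT) ⇒ p·(1 − cosh) = x(T) − x₀·cosh − (ẋ₀/ω)·sinh
numerator   = -0.7564 − (-0.0913)·2.163022 − (-0.2097/3.5694)·1.917984 = -0.446236
denominator = 1 − 2.163022 = -1.163022
p = -0.446236 / -1.163022 = 0.3837

p = 0.3837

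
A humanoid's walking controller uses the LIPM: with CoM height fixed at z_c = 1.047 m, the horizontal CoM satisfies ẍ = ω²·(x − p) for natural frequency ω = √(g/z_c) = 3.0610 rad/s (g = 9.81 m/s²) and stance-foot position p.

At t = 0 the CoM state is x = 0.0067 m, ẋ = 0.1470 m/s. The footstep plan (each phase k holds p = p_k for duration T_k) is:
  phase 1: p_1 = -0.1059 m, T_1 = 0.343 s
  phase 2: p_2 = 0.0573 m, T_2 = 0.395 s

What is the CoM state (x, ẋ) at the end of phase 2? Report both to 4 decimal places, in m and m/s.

phase 1: p=-0.1059, T=0.343, ωT=1.049923, cosh=1.603698, sinh=1.253733; start (x,ẋ)=(0.006700, 0.147000) → end (x,ẋ)=(0.134885, 0.667866)
phase 2: p=0.0573, T=0.395, ωT=1.209095, cosh=1.824459, sinh=1.525992; start (x,ẋ)=(0.134885, 0.667866) → end (x,ẋ)=(0.531800, 1.580899)

x = 0.5318, ẋ = 1.5809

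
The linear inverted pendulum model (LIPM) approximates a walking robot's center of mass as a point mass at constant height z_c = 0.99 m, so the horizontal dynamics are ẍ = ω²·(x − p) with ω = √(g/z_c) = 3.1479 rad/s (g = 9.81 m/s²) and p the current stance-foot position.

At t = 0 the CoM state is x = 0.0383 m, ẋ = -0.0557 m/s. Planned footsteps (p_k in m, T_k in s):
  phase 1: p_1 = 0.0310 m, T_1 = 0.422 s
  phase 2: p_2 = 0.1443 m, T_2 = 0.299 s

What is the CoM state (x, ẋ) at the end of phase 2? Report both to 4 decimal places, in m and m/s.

x = -0.0720, ẋ = -0.5499

phase 1: p=0.0310, T=0.422, ωT=1.328414, cosh=2.019974, sinh=1.755077; start (x,ẋ)=(0.038300, -0.055700) → end (x,ẋ)=(0.014691, -0.072181)
phase 2: p=0.1443, T=0.299, ωT=0.941222, cosh=1.476631, sinh=1.086481; start (x,ẋ)=(0.014691, -0.072181) → end (x,ẋ)=(-0.071998, -0.549866)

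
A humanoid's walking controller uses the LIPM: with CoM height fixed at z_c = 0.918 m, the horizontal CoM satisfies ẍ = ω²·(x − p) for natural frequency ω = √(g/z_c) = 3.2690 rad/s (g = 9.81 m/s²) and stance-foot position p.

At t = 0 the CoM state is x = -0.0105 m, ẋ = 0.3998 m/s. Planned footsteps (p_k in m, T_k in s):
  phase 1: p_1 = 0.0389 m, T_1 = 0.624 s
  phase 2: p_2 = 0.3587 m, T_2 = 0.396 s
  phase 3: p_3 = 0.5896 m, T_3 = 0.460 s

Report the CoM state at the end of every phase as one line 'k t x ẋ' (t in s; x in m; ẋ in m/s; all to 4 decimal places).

phase 1: p=0.0389, T=0.624, ωT=2.039856, cosh=3.909775, sinh=3.779727; start (x,ẋ)=(-0.010500, 0.399800) → end (x,ẋ)=(0.308019, 0.952745)
phase 2: p=0.3587, T=0.396, ωT=1.294524, cosh=1.961643, sinh=1.687615; start (x,ẋ)=(0.308019, 0.952745) → end (x,ẋ)=(0.751135, 1.589350)
phase 3: p=0.5896, T=0.460, ωT=1.503740, cosh=2.360390, sinh=2.138092; start (x,ẋ)=(0.751135, 1.589350) → end (x,ẋ)=(2.010402, 4.880524)

1 0.6240 0.3080 0.9527
2 1.0200 0.7511 1.5893
3 1.4800 2.0104 4.8805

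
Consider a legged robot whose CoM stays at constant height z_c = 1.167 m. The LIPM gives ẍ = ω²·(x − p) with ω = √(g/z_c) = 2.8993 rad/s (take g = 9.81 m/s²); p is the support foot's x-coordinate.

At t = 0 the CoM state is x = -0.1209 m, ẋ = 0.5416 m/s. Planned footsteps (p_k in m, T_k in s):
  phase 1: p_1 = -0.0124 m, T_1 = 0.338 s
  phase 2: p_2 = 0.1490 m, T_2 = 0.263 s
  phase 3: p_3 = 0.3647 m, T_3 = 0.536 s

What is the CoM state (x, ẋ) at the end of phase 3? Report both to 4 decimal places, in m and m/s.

phase 1: p=-0.0124, T=0.338, ωT=0.979963, cosh=1.519842, sinh=1.144517; start (x,ẋ)=(-0.120900, 0.541600) → end (x,ẋ)=(0.036497, 0.463111)
phase 2: p=0.1490, T=0.263, ωT=0.762516, cosh=1.305077, sinh=0.838586; start (x,ẋ)=(0.036497, 0.463111) → end (x,ẋ)=(0.136124, 0.330866)
phase 3: p=0.3647, T=0.536, ωT=1.554025, cosh=2.470933, sinh=2.259538; start (x,ẋ)=(0.136124, 0.330866) → end (x,ẋ)=(0.057761, -0.679870)

x = 0.0578, ẋ = -0.6799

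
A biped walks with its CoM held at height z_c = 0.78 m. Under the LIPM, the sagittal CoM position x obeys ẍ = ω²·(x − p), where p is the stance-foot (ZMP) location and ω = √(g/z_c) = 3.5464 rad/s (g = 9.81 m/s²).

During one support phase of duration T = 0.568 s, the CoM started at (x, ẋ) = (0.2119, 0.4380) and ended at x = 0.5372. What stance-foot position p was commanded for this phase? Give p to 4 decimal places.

ωT = 3.5464·0.568 = 2.014355; cosh(ωT) = 3.814649, sinh(ωT) = 3.681243
x(T) = p + (x₀−p)·cosh(ωT) + (ẋ₀/ω)·sinh(ωT) ⇒ p·(1 − cosh) = x(T) − x₀·cosh − (ẋ₀/ω)·sinh
numerator   = 0.5372 − (0.2119)·3.814649 − (0.4380/3.5464)·3.681243 = -0.725778
denominator = 1 − 3.814649 = -2.814649
p = -0.725778 / -2.814649 = 0.2579

p = 0.2579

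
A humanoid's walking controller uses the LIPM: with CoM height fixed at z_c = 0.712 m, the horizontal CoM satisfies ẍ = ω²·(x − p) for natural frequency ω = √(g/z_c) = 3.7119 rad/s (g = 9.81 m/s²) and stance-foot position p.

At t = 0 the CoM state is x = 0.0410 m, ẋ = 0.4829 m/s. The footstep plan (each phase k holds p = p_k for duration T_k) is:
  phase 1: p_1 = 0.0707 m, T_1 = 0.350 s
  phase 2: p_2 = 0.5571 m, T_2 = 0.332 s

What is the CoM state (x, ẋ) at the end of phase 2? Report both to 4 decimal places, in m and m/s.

phase 1: p=0.0707, T=0.350, ωT=1.299165, cosh=1.969497, sinh=1.696737; start (x,ẋ)=(0.041000, 0.482900) → end (x,ẋ)=(0.232943, 0.764016)
phase 2: p=0.5571, T=0.332, ωT=1.232351, cosh=1.860444, sinh=1.568838; start (x,ẋ)=(0.232943, 0.764016) → end (x,ẋ)=(0.276936, -0.466276)

x = 0.2769, ẋ = -0.4663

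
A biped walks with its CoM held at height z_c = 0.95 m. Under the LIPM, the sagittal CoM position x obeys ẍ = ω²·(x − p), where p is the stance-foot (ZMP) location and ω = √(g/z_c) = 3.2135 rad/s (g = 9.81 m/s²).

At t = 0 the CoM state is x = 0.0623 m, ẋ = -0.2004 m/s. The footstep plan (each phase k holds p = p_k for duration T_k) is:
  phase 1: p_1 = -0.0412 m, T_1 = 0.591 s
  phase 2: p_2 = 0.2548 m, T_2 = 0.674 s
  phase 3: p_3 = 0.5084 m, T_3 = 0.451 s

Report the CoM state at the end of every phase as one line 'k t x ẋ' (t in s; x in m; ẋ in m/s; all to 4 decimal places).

phase 1: p=-0.0412, T=0.591, ωT=1.899178, cosh=3.415048, sinh=3.265356; start (x,ẋ)=(0.062300, -0.200400) → end (x,ẋ)=(0.108624, 0.401673)
phase 2: p=0.2548, T=0.674, ωT=2.165899, cosh=4.418543, sinh=4.303897; start (x,ẋ)=(0.108624, 0.401673) → end (x,ẋ)=(0.146881, -0.246894)
phase 3: p=0.5084, T=0.451, ωT=1.449288, cosh=2.247410, sinh=2.012673; start (x,ẋ)=(0.146881, -0.246894) → end (x,ẋ)=(-0.458716, -2.893078)

1 0.5910 0.1086 0.4017
2 1.2650 0.1469 -0.2469
3 1.7160 -0.4587 -2.8931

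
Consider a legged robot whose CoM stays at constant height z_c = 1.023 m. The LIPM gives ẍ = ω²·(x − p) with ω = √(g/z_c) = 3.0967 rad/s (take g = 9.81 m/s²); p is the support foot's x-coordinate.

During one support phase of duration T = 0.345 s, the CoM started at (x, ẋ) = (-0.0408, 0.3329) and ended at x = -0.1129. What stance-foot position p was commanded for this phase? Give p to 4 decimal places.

p = 0.2942

ωT = 3.0967·0.345 = 1.068361; cosh(ωT) = 1.627089, sinh(ωT) = 1.283518
x(T) = p + (x₀−p)·cosh(ωT) + (ẋ₀/ω)·sinh(ωT) ⇒ p·(1 − cosh) = x(T) − x₀·cosh − (ẋ₀/ω)·sinh
numerator   = -0.1129 − (-0.0408)·1.627089 − (0.3329/3.0967)·1.283518 = -0.184495
denominator = 1 − 1.627089 = -0.627089
p = -0.184495 / -0.627089 = 0.2942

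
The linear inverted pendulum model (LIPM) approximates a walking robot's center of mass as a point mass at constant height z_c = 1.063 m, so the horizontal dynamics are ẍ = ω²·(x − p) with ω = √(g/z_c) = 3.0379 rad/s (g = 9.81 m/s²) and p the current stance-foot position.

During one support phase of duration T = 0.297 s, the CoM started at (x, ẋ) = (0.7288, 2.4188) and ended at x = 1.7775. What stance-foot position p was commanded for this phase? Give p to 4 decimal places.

ωT = 3.0379·0.297 = 0.902256; cosh(ωT) = 1.435406, sinh(ωT) = 1.029753
x(T) = p + (x₀−p)·cosh(ωT) + (ẋ₀/ω)·sinh(ωT) ⇒ p·(1 − cosh) = x(T) − x₀·cosh − (ẋ₀/ω)·sinh
numerator   = 1.7775 − (0.7288)·1.435406 − (2.4188/3.0379)·1.029753 = -0.088521
denominator = 1 − 1.435406 = -0.435406
p = -0.088521 / -0.435406 = 0.2033

p = 0.2033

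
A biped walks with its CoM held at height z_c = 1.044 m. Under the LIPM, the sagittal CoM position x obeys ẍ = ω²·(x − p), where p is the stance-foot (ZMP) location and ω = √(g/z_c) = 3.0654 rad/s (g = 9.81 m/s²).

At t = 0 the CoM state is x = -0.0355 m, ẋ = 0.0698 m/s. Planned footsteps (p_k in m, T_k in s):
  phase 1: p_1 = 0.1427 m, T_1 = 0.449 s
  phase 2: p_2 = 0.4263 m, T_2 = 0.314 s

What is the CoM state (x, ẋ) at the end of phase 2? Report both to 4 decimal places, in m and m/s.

x = -0.8147, ẋ = -3.4128

phase 1: p=0.1427, T=0.449, ωT=1.376365, cosh=2.106486, sinh=1.853991; start (x,ẋ)=(-0.035500, 0.069800) → end (x,ẋ)=(-0.190460, -0.865718)
phase 2: p=0.4263, T=0.314, ωT=0.962536, cosh=1.500125, sinh=1.118202; start (x,ẋ)=(-0.190460, -0.865718) → end (x,ẋ)=(-0.814715, -3.412776)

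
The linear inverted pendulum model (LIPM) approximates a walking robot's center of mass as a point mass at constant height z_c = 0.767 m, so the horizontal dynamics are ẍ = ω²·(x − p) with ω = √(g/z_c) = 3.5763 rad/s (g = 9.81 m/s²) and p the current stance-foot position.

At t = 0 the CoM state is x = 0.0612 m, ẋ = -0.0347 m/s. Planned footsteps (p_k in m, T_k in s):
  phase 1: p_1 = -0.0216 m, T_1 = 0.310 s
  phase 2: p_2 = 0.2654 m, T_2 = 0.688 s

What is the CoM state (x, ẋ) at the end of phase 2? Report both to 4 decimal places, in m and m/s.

phase 1: p=-0.0216, T=0.310, ωT=1.108653, cosh=1.680139, sinh=1.350135; start (x,ẋ)=(0.061200, -0.034700) → end (x,ẋ)=(0.104415, 0.341498)
phase 2: p=0.2654, T=0.688, ωT=2.460494, cosh=5.897996, sinh=5.812604; start (x,ẋ)=(0.104415, 0.341498) → end (x,ẋ)=(-0.129045, -1.332331)

x = -0.1290, ẋ = -1.3323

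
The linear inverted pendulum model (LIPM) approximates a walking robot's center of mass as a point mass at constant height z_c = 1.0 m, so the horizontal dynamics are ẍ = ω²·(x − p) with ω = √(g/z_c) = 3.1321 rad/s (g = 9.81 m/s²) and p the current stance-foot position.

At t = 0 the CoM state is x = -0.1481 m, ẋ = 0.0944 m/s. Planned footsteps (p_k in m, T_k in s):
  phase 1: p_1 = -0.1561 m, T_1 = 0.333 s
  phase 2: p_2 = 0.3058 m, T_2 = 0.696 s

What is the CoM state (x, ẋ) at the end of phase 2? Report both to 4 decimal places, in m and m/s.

phase 1: p=-0.1561, T=0.333, ωT=1.042989, cosh=1.595043, sinh=1.242644; start (x,ẋ)=(-0.148100, 0.094400) → end (x,ẋ)=(-0.105887, 0.181709)
phase 2: p=0.3058, T=0.696, ωT=2.179942, cosh=4.479419, sinh=4.366371; start (x,ẋ)=(-0.105887, 0.181709) → end (x,ẋ)=(-1.285003, -4.816244)

x = -1.2850, ẋ = -4.8162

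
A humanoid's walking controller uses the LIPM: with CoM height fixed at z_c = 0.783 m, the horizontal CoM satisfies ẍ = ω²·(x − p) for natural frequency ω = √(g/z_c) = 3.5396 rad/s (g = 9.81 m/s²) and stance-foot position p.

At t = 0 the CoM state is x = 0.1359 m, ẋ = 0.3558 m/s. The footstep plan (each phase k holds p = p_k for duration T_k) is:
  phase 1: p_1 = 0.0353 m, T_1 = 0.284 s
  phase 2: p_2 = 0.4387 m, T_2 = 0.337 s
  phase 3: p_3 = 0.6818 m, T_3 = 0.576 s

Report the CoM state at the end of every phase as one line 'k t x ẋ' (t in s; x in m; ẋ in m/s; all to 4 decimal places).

phase 1: p=0.0353, T=0.284, ωT=1.005246, cosh=1.549267, sinh=1.183313; start (x,ẋ)=(0.135900, 0.355800) → end (x,ẋ)=(0.310103, 0.972588)
phase 2: p=0.4387, T=0.337, ωT=1.192845, cosh=1.799902, sinh=1.496545; start (x,ẋ)=(0.310103, 0.972588) → end (x,ẋ)=(0.618448, 1.069361)
phase 3: p=0.6818, T=0.576, ωT=2.038810, cosh=3.905822, sinh=3.775638; start (x,ẋ)=(0.618448, 1.069361) → end (x,ẋ)=(1.575031, 3.330086)

1 0.2840 0.3101 0.9726
2 0.6210 0.6184 1.0694
3 1.1970 1.5750 3.3301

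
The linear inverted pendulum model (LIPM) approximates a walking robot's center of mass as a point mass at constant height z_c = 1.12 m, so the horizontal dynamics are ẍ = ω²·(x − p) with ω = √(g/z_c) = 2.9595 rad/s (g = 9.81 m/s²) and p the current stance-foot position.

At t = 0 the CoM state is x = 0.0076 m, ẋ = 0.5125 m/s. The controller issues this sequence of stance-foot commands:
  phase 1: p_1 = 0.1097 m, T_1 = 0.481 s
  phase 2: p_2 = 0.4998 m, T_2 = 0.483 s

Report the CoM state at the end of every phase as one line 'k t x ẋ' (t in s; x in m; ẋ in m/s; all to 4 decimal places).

1 0.4810 0.2241 0.5347
2 0.9640 0.2467 -0.4256

phase 1: p=0.1097, T=0.481, ωT=1.423519, cosh=2.196286, sinh=1.955421; start (x,ẋ)=(0.007600, 0.512500) → end (x,ẋ)=(0.224082, 0.534737)
phase 2: p=0.4998, T=0.483, ωT=1.429438, cosh=2.207898, sinh=1.968455; start (x,ẋ)=(0.224082, 0.534737) → end (x,ẋ)=(0.246712, -0.425592)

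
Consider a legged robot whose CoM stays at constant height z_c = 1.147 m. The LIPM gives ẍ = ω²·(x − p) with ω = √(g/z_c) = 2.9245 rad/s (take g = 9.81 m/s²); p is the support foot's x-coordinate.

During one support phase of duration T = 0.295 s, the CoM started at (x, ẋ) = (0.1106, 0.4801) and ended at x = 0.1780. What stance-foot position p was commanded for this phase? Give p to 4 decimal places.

p = 0.3442

ωT = 2.9245·0.295 = 0.862727; cosh(ωT) = 1.395812, sinh(ωT) = 0.973803
x(T) = p + (x₀−p)·cosh(ωT) + (ẋ₀/ω)·sinh(ωT) ⇒ p·(1 − cosh) = x(T) − x₀·cosh − (ẋ₀/ω)·sinh
numerator   = 0.1780 − (0.1106)·1.395812 − (0.4801/2.9245)·0.973803 = -0.136241
denominator = 1 − 1.395812 = -0.395812
p = -0.136241 / -0.395812 = 0.3442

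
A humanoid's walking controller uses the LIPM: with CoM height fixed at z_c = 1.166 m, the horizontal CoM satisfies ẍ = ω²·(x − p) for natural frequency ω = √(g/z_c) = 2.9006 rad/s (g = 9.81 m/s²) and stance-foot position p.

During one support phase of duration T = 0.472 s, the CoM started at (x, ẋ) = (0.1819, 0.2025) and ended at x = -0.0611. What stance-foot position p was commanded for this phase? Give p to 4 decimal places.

ωT = 2.9006·0.472 = 1.369083; cosh(ωT) = 2.093042, sinh(ωT) = 1.838702
x(T) = p + (x₀−p)·cosh(ωT) + (ẋ₀/ω)·sinh(ωT) ⇒ p·(1 − cosh) = x(T) − x₀·cosh − (ẋ₀/ω)·sinh
numerator   = -0.0611 − (0.1819)·2.093042 − (0.2025/2.9006)·1.838702 = -0.570190
denominator = 1 − 2.093042 = -1.093042
p = -0.570190 / -1.093042 = 0.5217

p = 0.5217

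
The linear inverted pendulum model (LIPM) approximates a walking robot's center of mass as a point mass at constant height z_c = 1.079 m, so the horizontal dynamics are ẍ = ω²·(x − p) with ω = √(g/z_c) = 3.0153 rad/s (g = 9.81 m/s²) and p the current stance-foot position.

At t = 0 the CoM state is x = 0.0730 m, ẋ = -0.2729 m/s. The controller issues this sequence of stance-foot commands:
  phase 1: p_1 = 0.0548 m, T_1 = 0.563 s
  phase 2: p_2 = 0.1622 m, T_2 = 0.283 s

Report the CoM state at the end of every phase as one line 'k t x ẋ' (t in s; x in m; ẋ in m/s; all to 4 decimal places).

phase 1: p=0.0548, T=0.563, ωT=1.697614, cosh=2.822011, sinh=2.638891; start (x,ẋ)=(0.073000, -0.272900) → end (x,ẋ)=(-0.132672, -0.625308)
phase 2: p=0.1622, T=0.283, ωT=0.853330, cosh=1.386722, sinh=0.960728; start (x,ẋ)=(-0.132672, -0.625308) → end (x,ẋ)=(-0.445941, -1.721341)

1 0.5630 -0.1327 -0.6253
2 0.8460 -0.4459 -1.7213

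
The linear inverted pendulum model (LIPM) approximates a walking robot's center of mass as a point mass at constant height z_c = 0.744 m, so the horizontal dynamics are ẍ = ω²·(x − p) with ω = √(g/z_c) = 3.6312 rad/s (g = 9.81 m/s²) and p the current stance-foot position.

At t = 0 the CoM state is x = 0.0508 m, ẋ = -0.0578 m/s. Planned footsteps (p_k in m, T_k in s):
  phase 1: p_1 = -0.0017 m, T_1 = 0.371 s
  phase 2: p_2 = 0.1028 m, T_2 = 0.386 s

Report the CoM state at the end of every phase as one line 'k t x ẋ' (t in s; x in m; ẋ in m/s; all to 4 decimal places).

1 0.3710 0.0776 0.2232
2 0.7570 0.1657 0.3058

phase 1: p=-0.0017, T=0.371, ωT=1.347175, cosh=2.053259, sinh=1.793285; start (x,ẋ)=(0.050800, -0.057800) → end (x,ẋ)=(0.077551, 0.223190)
phase 2: p=0.1028, T=0.386, ωT=1.401643, cosh=2.154031, sinh=1.907838; start (x,ẋ)=(0.077551, 0.223190) → end (x,ẋ)=(0.165678, 0.305841)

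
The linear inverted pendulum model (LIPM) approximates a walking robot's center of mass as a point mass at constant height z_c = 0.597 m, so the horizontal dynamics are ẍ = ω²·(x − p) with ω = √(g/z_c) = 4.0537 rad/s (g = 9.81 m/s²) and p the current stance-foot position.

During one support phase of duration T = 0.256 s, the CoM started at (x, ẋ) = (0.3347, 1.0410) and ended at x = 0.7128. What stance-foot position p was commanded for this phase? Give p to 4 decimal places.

p = 0.2308

ωT = 4.0537·0.256 = 1.037747; cosh(ωT) = 1.588551, sinh(ωT) = 1.234299
x(T) = p + (x₀−p)·cosh(ωT) + (ẋ₀/ω)·sinh(ωT) ⇒ p·(1 − cosh) = x(T) − x₀·cosh − (ẋ₀/ω)·sinh
numerator   = 0.7128 − (0.3347)·1.588551 − (1.0410/4.0537)·1.234299 = -0.135859
denominator = 1 − 1.588551 = -0.588551
p = -0.135859 / -0.588551 = 0.2308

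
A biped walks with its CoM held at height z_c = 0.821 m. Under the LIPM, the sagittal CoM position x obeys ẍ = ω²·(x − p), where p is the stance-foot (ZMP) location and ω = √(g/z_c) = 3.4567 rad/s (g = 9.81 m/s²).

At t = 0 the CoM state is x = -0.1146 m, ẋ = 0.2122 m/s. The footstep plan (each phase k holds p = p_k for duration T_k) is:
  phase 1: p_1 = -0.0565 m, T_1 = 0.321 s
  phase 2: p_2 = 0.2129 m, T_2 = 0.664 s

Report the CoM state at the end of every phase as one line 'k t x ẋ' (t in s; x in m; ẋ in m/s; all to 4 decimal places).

phase 1: p=-0.0565, T=0.321, ωT=1.109601, cosh=1.681419, sinh=1.351728; start (x,ẋ)=(-0.114600, 0.212200) → end (x,ẋ)=(-0.071211, 0.085324)
phase 2: p=0.2129, T=0.664, ωT=2.295249, cosh=5.013821, sinh=4.913085; start (x,ẋ)=(-0.071211, 0.085324) → end (x,ẋ)=(-1.090307, -4.397268)

1 0.3210 -0.0712 0.0853
2 0.9850 -1.0903 -4.3973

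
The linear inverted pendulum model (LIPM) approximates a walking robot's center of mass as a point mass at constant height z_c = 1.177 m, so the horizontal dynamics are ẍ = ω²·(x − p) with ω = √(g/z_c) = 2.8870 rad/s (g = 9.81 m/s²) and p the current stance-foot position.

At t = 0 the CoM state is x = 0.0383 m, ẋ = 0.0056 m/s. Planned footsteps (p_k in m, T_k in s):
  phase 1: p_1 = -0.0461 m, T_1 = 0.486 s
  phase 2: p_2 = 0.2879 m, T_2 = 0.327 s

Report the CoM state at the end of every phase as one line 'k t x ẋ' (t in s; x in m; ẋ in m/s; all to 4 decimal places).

1 0.4860 0.1396 0.4777
2 0.8130 0.2490 0.2400

phase 1: p=-0.0461, T=0.486, ωT=1.403082, cosh=2.156778, sinh=1.910940; start (x,ẋ)=(0.038300, 0.005600) → end (x,ẋ)=(0.139639, 0.477703)
phase 2: p=0.2879, T=0.327, ωT=0.944049, cosh=1.479709, sinh=1.090659; start (x,ẋ)=(0.139639, 0.477703) → end (x,ẋ)=(0.248985, 0.240026)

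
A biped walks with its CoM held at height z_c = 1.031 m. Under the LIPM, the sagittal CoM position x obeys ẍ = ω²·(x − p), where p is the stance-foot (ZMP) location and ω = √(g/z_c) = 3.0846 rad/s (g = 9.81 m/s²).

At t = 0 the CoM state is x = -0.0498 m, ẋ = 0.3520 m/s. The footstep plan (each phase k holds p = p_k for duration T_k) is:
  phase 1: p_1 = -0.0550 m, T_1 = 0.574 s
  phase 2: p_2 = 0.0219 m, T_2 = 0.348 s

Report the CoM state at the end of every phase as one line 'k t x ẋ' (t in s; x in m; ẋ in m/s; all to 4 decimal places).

1 0.5740 0.2862 1.1096
2 0.9220 0.9183 2.8656

phase 1: p=-0.0550, T=0.574, ωT=1.770560, cosh=3.022191, sinh=2.851953; start (x,ẋ)=(-0.049800, 0.352000) → end (x,ẋ)=(0.286167, 1.109556)
phase 2: p=0.0219, T=0.348, ωT=1.073441, cosh=1.633629, sinh=1.291799; start (x,ẋ)=(0.286167, 1.109556) → end (x,ẋ)=(0.918285, 2.865623)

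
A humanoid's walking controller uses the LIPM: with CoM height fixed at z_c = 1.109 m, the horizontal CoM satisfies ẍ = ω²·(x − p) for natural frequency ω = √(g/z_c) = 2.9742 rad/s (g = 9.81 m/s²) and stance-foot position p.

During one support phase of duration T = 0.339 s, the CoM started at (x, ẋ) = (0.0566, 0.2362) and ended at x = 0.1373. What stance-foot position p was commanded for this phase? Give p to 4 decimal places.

p = 0.0813

ωT = 2.9742·0.339 = 1.008254; cosh(ωT) = 1.552833, sinh(ωT) = 1.187978
x(T) = p + (x₀−p)·cosh(ωT) + (ẋ₀/ω)·sinh(ωT) ⇒ p·(1 − cosh) = x(T) − x₀·cosh − (ẋ₀/ω)·sinh
numerator   = 0.1373 − (0.0566)·1.552833 − (0.2362/2.9742)·1.187978 = -0.044935
denominator = 1 − 1.552833 = -0.552833
p = -0.044935 / -0.552833 = 0.0813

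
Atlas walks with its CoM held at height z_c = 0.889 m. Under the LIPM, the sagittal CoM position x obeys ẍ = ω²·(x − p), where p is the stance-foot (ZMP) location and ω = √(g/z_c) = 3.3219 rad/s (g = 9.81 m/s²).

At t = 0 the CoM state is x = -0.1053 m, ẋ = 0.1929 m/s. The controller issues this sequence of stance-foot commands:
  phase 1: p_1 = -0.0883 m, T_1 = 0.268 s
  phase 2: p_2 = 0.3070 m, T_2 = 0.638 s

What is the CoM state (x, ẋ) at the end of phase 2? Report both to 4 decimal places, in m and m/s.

x = -0.9478, ẋ = -3.9982

phase 1: p=-0.0883, T=0.268, ωT=0.890269, cosh=1.423165, sinh=1.012620; start (x,ẋ)=(-0.105300, 0.192900) → end (x,ẋ)=(-0.053692, 0.217344)
phase 2: p=0.3070, T=0.638, ωT=2.119372, cosh=4.223008, sinh=4.102901; start (x,ẋ)=(-0.053692, 0.217344) → end (x,ẋ)=(-0.947762, -3.998179)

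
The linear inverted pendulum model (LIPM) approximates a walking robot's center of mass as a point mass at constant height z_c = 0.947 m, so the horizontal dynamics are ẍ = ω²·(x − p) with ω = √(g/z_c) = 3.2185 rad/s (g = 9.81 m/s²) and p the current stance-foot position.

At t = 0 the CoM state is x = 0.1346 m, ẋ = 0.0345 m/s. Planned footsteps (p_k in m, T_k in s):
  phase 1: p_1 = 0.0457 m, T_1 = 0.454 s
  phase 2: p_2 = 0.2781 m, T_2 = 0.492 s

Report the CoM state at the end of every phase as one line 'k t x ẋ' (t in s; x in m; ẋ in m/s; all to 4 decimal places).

phase 1: p=0.0457, T=0.454, ωT=1.461199, cosh=2.271542, sinh=2.039584; start (x,ẋ)=(0.134600, 0.034500) → end (x,ẋ)=(0.269503, 0.661943)
phase 2: p=0.2781, T=0.492, ωT=1.583502, cosh=2.538621, sinh=2.333366; start (x,ẋ)=(0.269503, 0.661943) → end (x,ẋ)=(0.736175, 1.615860)

1 0.4540 0.2695 0.6619
2 0.9460 0.7362 1.6159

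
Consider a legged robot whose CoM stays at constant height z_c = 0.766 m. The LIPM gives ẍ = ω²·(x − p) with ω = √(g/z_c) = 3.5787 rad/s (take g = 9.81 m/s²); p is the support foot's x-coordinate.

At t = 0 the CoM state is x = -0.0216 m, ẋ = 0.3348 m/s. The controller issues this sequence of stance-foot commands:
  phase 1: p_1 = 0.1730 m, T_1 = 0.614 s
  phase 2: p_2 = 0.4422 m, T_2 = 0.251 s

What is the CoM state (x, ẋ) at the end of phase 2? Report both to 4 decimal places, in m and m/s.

x = -1.0662, ẋ = -4.9590

phase 1: p=0.1730, T=0.614, ωT=2.197322, cosh=4.555988, sinh=4.444887; start (x,ẋ)=(-0.021600, 0.334800) → end (x,ẋ)=(-0.297760, -1.570142)
phase 2: p=0.4422, T=0.251, ωT=0.898254, cosh=1.431296, sinh=1.024016; start (x,ẋ)=(-0.297760, -1.570142) → end (x,ẋ)=(-1.066185, -4.959029)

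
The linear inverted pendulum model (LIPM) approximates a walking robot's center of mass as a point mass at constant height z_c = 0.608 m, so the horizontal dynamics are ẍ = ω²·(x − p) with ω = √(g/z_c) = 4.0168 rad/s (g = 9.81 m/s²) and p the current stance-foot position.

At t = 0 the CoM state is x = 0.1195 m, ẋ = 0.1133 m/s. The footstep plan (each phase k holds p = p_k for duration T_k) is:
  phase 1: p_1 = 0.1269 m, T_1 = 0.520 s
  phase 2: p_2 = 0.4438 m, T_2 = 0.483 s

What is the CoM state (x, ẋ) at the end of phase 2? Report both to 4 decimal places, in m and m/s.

x = -0.0974, ẋ = -1.9884

phase 1: p=0.1269, T=0.520, ωT=2.088736, cosh=4.099273, sinh=3.975429; start (x,ẋ)=(0.119500, 0.113300) → end (x,ẋ)=(0.208698, 0.346281)
phase 2: p=0.4438, T=0.483, ωT=1.940114, cosh=3.551617, sinh=3.407930; start (x,ẋ)=(0.208698, 0.346281) → end (x,ẋ)=(-0.097400, -1.988442)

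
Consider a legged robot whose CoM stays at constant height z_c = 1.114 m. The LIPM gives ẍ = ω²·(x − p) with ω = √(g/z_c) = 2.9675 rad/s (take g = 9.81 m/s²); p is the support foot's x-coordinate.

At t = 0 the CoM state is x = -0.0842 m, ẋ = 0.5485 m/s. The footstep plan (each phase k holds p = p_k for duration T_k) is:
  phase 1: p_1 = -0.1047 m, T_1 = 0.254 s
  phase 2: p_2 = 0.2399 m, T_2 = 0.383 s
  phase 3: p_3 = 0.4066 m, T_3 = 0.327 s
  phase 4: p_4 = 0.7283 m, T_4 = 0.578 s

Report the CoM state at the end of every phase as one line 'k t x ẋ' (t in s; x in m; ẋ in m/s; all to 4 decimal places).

1 0.2540 0.0748 0.7621
2 0.6370 0.3151 0.6250
3 0.9640 0.5065 0.6363
4 1.5420 0.6686 0.0558

phase 1: p=-0.1047, T=0.254, ωT=0.753745, cosh=1.297772, sinh=0.827171; start (x,ẋ)=(-0.084200, 0.548500) → end (x,ẋ)=(0.074795, 0.762148)
phase 2: p=0.2399, T=0.383, ωT=1.136552, cosh=1.718465, sinh=1.397542; start (x,ẋ)=(0.074795, 0.762148) → end (x,ẋ)=(0.315106, 0.625001)
phase 3: p=0.4066, T=0.327, ωT=0.970372, cosh=1.508935, sinh=1.129993; start (x,ẋ)=(0.315106, 0.625001) → end (x,ẋ)=(0.506535, 0.636282)
phase 4: p=0.7283, T=0.578, ωT=1.715215, cosh=2.868898, sinh=2.688973; start (x,ẋ)=(0.506535, 0.636282) → end (x,ẋ)=(0.668640, 0.055849)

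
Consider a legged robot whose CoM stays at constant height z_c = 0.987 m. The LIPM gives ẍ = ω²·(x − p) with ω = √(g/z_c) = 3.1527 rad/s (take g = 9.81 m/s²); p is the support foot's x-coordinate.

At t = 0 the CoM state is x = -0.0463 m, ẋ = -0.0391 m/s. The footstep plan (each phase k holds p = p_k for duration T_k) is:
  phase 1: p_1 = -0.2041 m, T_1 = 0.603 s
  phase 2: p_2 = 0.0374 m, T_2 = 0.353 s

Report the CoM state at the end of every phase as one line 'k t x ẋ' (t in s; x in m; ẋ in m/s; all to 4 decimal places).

phase 1: p=-0.2041, T=0.603, ωT=1.901078, cosh=3.421257, sinh=3.271849; start (x,ẋ)=(-0.046300, -0.039100) → end (x,ẋ)=(0.295197, 1.493961)
phase 2: p=0.0374, T=0.353, ωT=1.112903, cosh=1.685892, sinh=1.357288; start (x,ẋ)=(0.295197, 1.493961) → end (x,ẋ)=(1.115192, 3.621800)

1 0.6030 0.2952 1.4940
2 0.9560 1.1152 3.6218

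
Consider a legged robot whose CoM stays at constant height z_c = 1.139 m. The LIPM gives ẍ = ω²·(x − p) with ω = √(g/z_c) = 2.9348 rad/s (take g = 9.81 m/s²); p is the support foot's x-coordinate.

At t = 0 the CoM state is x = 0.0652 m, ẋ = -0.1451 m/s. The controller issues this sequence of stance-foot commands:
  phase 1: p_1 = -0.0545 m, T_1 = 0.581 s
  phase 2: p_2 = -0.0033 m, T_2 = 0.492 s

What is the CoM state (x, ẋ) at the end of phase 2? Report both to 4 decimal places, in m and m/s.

x = 0.7048, ẋ = 2.0923

phase 1: p=-0.0545, T=0.581, ωT=1.705119, cosh=2.841895, sinh=2.660144; start (x,ẋ)=(0.065200, -0.145100) → end (x,ẋ)=(0.154154, 0.522138)
phase 2: p=-0.0033, T=0.492, ωT=1.443922, cosh=2.236640, sinh=2.000640; start (x,ẋ)=(0.154154, 0.522138) → end (x,ẋ)=(0.704807, 2.092323)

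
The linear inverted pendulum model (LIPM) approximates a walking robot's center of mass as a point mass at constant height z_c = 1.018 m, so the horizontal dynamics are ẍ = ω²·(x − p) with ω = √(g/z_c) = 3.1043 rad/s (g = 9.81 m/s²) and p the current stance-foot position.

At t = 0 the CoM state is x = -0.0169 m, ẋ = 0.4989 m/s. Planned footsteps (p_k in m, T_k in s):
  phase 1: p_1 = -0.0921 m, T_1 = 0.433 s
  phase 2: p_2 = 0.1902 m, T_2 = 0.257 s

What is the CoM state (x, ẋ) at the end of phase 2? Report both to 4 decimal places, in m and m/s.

phase 1: p=-0.0921, T=0.433, ωT=1.344162, cosh=2.047865, sinh=1.787106; start (x,ẋ)=(-0.016900, 0.498900) → end (x,ẋ)=(0.349110, 1.438868)
phase 2: p=0.1902, T=0.257, ωT=0.797805, cosh=1.335489, sinh=0.885173; start (x,ẋ)=(0.349110, 1.438868) → end (x,ẋ)=(0.812707, 2.358251)

x = 0.8127, ẋ = 2.3583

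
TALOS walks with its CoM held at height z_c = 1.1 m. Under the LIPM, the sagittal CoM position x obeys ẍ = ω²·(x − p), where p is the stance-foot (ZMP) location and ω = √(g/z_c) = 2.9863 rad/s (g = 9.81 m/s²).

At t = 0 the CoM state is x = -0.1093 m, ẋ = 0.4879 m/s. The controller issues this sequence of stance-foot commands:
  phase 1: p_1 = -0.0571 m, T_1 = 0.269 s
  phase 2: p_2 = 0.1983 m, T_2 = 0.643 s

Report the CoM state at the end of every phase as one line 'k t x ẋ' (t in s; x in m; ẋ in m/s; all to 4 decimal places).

1 0.2690 0.0188 0.5148
2 0.9120 0.1481 0.0043

phase 1: p=-0.0571, T=0.269, ωT=0.803315, cosh=1.340386, sinh=0.892544; start (x,ẋ)=(-0.109300, 0.487900) → end (x,ẋ)=(0.018755, 0.514840)
phase 2: p=0.1983, T=0.643, ωT=1.920191, cosh=3.484420, sinh=3.337841; start (x,ẋ)=(0.018755, 0.514840) → end (x,ẋ)=(0.148137, 0.004254)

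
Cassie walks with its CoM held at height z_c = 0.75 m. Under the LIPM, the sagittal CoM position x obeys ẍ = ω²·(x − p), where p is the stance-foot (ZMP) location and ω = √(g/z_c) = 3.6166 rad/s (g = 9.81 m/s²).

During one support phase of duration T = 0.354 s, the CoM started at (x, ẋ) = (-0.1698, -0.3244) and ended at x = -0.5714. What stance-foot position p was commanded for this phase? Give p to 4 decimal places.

ωT = 3.6166·0.354 = 1.280276; cosh(ωT) = 1.937797, sinh(ωT) = 1.659837
x(T) = p + (x₀−p)·cosh(ωT) + (ẋ₀/ω)·sinh(ωT) ⇒ p·(1 − cosh) = x(T) − x₀·cosh − (ẋ₀/ω)·sinh
numerator   = -0.5714 − (-0.1698)·1.937797 − (-0.3244/3.6166)·1.659837 = -0.093479
denominator = 1 − 1.937797 = -0.937797
p = -0.093479 / -0.937797 = 0.0997

p = 0.0997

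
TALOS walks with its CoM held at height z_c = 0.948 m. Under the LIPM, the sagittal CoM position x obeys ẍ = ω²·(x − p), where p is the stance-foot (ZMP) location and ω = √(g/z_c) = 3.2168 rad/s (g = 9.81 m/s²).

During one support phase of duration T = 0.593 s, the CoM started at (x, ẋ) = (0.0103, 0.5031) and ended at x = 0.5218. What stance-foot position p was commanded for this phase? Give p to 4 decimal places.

ωT = 3.2168·0.593 = 1.907562; cosh(ωT) = 3.442545, sinh(ωT) = 3.294103
x(T) = p + (x₀−p)·cosh(ωT) + (ẋ₀/ω)·sinh(ωT) ⇒ p·(1 − cosh) = x(T) − x₀·cosh − (ẋ₀/ω)·sinh
numerator   = 0.5218 − (0.0103)·3.442545 − (0.5031/3.2168)·3.294103 = -0.028848
denominator = 1 − 3.442545 = -2.442545
p = -0.028848 / -2.442545 = 0.0118

p = 0.0118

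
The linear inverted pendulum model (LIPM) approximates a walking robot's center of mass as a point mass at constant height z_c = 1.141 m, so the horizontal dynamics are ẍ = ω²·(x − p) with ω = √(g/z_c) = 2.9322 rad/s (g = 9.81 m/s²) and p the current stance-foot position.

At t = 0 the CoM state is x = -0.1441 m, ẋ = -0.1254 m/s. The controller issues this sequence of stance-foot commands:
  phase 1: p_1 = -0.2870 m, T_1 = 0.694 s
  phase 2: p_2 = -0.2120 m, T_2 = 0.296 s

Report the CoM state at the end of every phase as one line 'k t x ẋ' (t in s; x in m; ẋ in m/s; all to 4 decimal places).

phase 1: p=-0.2870, T=0.694, ωT=2.034947, cosh=3.891266, sinh=3.760579; start (x,ẋ)=(-0.144100, -0.125400) → end (x,ẋ)=(0.108235, 1.087761)
phase 2: p=-0.2120, T=0.296, ωT=0.867931, cosh=1.400899, sinh=0.981079; start (x,ẋ)=(0.108235, 1.087761) → end (x,ẋ)=(0.600569, 2.445069)

1 0.6940 0.1082 1.0878
2 0.9900 0.6006 2.4451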